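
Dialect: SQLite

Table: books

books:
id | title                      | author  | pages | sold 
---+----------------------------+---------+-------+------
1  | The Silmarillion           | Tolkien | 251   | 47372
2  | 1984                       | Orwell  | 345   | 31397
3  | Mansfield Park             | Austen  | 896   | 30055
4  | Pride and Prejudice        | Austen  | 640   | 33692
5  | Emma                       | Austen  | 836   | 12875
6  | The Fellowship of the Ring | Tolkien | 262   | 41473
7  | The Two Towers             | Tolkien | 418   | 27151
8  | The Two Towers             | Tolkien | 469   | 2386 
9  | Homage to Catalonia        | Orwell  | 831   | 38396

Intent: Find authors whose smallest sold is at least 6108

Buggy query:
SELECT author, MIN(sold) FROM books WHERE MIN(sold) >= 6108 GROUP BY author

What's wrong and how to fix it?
Bug: MIN() in WHERE is a misuse of aggregate

Fix: Use HAVING for the per-group MIN condition

Corrected query:
SELECT author, MIN(sold) FROM books GROUP BY author HAVING MIN(sold) >= 6108

Result:
author | MIN(sold)
-------+----------
Austen | 12875    
Orwell | 31397    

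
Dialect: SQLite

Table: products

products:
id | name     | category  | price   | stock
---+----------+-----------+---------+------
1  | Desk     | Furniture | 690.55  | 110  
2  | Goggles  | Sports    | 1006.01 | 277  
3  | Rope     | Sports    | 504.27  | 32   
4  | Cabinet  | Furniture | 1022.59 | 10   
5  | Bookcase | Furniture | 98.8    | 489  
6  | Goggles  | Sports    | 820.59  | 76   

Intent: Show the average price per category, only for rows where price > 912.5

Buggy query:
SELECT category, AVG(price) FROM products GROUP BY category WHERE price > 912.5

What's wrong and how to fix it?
Bug: Row-level WHERE must come before GROUP BY in the clause order

Fix: Place WHERE between FROM and GROUP BY

Corrected query:
SELECT category, AVG(price) FROM products WHERE price > 912.5 GROUP BY category

Result:
category  | AVG(price)
----------+-----------
Furniture | 1022.59   
Sports    | 1006.01   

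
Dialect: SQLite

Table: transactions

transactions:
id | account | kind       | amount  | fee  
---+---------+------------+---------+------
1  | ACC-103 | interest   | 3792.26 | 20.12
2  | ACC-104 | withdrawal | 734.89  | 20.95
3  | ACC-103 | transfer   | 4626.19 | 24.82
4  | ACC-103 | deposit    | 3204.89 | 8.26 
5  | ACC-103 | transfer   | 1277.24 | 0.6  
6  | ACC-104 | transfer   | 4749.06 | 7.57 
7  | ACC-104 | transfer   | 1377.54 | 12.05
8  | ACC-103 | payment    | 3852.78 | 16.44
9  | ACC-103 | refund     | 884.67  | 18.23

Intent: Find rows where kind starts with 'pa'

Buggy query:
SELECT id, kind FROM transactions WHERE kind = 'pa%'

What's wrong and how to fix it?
Bug: Wildcards only work with LIKE; '=' treats '%' as a literal character

Fix: Replace '=' with LIKE so 'pa%' is treated as a pattern

Corrected query:
SELECT id, kind FROM transactions WHERE kind LIKE 'pa%'

Result:
id | kind   
---+--------
8  | payment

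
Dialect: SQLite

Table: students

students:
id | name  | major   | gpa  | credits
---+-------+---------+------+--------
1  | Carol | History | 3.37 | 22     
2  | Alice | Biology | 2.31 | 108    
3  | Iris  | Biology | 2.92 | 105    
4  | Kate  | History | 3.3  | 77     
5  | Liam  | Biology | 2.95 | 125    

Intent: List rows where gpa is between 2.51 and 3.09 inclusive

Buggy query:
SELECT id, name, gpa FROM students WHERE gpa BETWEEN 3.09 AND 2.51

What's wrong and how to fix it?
Bug: BETWEEN expects the lower bound first; with 3.09 AND 2.51 the range is empty

Fix: Swap the bounds so the smaller value comes first

Corrected query:
SELECT id, name, gpa FROM students WHERE gpa BETWEEN 2.51 AND 3.09

Result:
id | name | gpa 
---+------+-----
3  | Iris | 2.92
5  | Liam | 2.95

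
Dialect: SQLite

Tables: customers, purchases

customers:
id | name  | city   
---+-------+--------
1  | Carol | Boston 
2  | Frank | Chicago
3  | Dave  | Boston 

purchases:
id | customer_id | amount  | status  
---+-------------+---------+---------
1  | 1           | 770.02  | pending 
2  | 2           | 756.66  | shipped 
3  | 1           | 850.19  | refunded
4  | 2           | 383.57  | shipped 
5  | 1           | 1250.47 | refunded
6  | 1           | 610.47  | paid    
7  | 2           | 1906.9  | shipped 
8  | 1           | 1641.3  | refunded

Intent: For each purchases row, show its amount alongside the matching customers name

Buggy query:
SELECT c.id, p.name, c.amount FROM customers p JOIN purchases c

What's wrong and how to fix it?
Bug: Missing join condition: each purchases row is matched to all customers rows instead of just its own

Fix: Specify the join condition linking the foreign key to the parent id

Corrected query:
SELECT c.id, p.name, c.amount FROM customers p JOIN purchases c ON c.customer_id = p.id

Result:
id | name  | amount 
---+-------+--------
1  | Carol | 770.02 
2  | Frank | 756.66 
3  | Carol | 850.19 
4  | Frank | 383.57 
5  | Carol | 1250.47
6  | Carol | 610.47 
7  | Frank | 1906.9 
8  | Carol | 1641.3 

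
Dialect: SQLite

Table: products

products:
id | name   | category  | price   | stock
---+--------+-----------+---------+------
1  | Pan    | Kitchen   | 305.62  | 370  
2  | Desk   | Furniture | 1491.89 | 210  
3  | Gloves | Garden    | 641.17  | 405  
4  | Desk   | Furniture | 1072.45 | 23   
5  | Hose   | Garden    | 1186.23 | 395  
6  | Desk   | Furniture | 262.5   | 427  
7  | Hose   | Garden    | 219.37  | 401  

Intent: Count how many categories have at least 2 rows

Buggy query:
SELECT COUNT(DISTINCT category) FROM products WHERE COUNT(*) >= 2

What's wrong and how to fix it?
Bug: COUNT(*) cannot appear in WHERE; the per-group count doesn't exist yet

Fix: Use a subquery that GROUPs and filters with HAVING, then count its rows

Corrected query:
SELECT COUNT(*) FROM (SELECT category FROM products GROUP BY category HAVING COUNT(*) >= 2)

Result:
COUNT(*)
--------
2       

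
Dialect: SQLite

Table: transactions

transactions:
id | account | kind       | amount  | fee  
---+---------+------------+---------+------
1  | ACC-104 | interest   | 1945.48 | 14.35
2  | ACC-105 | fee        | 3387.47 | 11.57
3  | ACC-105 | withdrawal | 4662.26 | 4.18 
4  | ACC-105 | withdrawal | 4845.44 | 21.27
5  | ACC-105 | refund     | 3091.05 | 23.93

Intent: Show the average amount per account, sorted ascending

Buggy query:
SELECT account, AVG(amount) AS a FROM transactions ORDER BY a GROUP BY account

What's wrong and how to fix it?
Bug: GROUP BY must precede ORDER BY

Fix: Reorder: SELECT … FROM … GROUP BY … ORDER BY …

Corrected query:
SELECT account, AVG(amount) AS a FROM transactions GROUP BY account ORDER BY a

Result:
account | a       
--------+---------
ACC-104 | 1945.48 
ACC-105 | 3996.555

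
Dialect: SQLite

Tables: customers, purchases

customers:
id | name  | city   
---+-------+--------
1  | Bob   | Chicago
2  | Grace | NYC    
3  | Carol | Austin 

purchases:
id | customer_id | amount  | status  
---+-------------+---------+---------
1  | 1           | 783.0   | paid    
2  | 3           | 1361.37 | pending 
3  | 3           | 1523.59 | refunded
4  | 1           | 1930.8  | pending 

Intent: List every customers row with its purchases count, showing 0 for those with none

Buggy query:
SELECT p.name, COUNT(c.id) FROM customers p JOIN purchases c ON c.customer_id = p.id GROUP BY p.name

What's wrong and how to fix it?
Bug: An inner join excludes parents with zero children

Fix: Use LEFT JOIN so parents without children still appear (COUNT(c.id) gives 0)

Corrected query:
SELECT p.name, COUNT(c.id) FROM customers p LEFT JOIN purchases c ON c.customer_id = p.id GROUP BY p.name

Result:
name  | COUNT(c.id)
------+------------
Bob   | 2          
Carol | 2          
Grace | 0          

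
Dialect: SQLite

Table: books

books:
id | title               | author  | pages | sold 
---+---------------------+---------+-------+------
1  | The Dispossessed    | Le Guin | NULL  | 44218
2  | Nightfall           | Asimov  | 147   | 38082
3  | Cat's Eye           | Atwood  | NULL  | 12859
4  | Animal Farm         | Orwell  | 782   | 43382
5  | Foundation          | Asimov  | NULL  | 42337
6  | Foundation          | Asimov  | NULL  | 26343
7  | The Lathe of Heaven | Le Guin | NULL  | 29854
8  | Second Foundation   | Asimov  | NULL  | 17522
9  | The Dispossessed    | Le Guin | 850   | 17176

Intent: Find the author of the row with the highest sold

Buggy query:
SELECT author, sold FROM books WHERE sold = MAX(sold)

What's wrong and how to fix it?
Bug: MAX(sold) is an aggregate and cannot be used directly in WHERE

Fix: Wrap MAX in a scalar subquery so WHERE compares against a single value

Corrected query:
SELECT author, sold FROM books WHERE sold = (SELECT MAX(sold) FROM books)

Result:
author  | sold 
--------+------
Le Guin | 44218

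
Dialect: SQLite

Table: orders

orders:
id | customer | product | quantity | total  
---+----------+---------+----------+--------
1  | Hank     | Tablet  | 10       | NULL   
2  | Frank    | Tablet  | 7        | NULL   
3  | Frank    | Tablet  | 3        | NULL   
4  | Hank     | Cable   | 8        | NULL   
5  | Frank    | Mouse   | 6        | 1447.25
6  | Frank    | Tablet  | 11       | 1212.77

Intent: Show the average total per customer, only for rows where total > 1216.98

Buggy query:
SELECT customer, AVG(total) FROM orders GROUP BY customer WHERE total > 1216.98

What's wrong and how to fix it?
Bug: WHERE cannot follow GROUP BY

Fix: Move the WHERE clause before GROUP BY

Corrected query:
SELECT customer, AVG(total) FROM orders WHERE total > 1216.98 GROUP BY customer

Result:
customer | AVG(total)
---------+-----------
Frank    | 1447.25   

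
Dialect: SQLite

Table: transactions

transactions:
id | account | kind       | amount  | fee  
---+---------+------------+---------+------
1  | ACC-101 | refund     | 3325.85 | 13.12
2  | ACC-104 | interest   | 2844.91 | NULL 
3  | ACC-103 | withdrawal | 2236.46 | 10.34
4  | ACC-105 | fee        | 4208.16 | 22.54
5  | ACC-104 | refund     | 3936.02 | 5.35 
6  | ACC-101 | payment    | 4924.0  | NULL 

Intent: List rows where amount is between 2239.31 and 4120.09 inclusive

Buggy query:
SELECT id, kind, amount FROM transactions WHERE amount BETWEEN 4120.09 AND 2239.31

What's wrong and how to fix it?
Bug: BETWEEN expects the lower bound first; with 4120.09 AND 2239.31 the range is empty

Fix: Write BETWEEN 2239.31 AND 4120.09

Corrected query:
SELECT id, kind, amount FROM transactions WHERE amount BETWEEN 2239.31 AND 4120.09

Result:
id | kind     | amount 
---+----------+--------
1  | refund   | 3325.85
2  | interest | 2844.91
5  | refund   | 3936.02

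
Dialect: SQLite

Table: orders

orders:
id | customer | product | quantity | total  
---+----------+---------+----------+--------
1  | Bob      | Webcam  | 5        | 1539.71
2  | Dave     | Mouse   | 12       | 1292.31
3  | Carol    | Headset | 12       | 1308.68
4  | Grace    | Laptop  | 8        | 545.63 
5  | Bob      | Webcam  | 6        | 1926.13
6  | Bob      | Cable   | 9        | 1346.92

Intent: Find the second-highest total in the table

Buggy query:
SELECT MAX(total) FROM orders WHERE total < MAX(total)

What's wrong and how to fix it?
Bug: The inner MAX is an aggregate inside WHERE, which is not allowed

Fix: Put the inner MAX in a scalar subquery

Corrected query:
SELECT MAX(total) FROM orders WHERE total < (SELECT MAX(total) FROM orders)

Result:
MAX(total)
----------
1539.71   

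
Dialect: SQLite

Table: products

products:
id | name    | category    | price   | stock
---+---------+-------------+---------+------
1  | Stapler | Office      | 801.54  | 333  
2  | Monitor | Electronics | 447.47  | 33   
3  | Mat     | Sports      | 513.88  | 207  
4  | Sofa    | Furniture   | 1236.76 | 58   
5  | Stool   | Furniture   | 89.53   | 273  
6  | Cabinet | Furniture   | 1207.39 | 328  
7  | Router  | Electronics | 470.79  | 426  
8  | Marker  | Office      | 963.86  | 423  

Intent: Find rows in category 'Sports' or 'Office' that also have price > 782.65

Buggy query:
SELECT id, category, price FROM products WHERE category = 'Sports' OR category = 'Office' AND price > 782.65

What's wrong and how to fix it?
Bug: Without parentheses, AND is evaluated before OR, so the price filter only applies to the 'Office' branch

Fix: Group the OR with parentheses (or use IN), then AND the threshold

Corrected query:
SELECT id, category, price FROM products WHERE (category = 'Sports' OR category = 'Office') AND price > 782.65

Result:
id | category | price 
---+----------+-------
1  | Office   | 801.54
8  | Office   | 963.86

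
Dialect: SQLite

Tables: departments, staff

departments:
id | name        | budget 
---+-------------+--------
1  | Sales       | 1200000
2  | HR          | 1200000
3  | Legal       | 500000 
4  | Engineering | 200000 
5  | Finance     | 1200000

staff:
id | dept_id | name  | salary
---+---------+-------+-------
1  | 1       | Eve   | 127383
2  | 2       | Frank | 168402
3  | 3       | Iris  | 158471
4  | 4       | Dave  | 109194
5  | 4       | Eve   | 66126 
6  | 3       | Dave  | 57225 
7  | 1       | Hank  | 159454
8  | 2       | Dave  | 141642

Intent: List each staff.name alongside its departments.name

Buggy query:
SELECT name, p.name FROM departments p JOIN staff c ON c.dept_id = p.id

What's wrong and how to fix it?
Bug: 'name' exists in both joined tables, so the database can't tell which one is meant

Fix: Prefix ambiguous columns with the table alias

Corrected query:
SELECT c.name, p.name FROM departments p JOIN staff c ON c.dept_id = p.id

Result:
name  | name       
------+------------
Eve   | Sales      
Frank | HR         
Iris  | Legal      
Dave  | Engineering
Eve   | Engineering
Dave  | Legal      
Hank  | Sales      
Dave  | HR         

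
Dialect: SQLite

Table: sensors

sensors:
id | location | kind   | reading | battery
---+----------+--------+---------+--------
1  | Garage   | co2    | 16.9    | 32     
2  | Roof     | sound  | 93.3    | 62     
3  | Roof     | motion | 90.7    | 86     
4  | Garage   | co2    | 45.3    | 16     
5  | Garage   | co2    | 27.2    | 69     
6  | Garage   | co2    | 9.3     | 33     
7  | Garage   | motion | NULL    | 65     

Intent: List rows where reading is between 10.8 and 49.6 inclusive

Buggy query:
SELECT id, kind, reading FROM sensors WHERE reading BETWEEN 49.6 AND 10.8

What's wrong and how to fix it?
Bug: BETWEEN expects the lower bound first; with 49.6 AND 10.8 the range is empty

Fix: Swap the bounds so the smaller value comes first

Corrected query:
SELECT id, kind, reading FROM sensors WHERE reading BETWEEN 10.8 AND 49.6

Result:
id | kind | reading
---+------+--------
1  | co2  | 16.9   
4  | co2  | 45.3   
5  | co2  | 27.2   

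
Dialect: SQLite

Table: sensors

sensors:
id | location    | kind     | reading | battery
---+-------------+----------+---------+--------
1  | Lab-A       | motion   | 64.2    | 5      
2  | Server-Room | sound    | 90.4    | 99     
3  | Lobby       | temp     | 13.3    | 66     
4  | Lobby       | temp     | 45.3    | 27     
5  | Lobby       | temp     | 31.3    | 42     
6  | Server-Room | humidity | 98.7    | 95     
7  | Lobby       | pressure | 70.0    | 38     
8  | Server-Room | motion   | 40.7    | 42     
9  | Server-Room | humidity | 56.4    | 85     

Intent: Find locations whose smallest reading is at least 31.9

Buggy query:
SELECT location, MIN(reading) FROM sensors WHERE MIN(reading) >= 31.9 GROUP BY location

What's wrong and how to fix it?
Bug: MIN() in WHERE is a misuse of aggregate

Fix: Use HAVING for the per-group MIN condition

Corrected query:
SELECT location, MIN(reading) FROM sensors GROUP BY location HAVING MIN(reading) >= 31.9

Result:
location    | MIN(reading)
------------+-------------
Lab-A       | 64.2        
Server-Room | 40.7        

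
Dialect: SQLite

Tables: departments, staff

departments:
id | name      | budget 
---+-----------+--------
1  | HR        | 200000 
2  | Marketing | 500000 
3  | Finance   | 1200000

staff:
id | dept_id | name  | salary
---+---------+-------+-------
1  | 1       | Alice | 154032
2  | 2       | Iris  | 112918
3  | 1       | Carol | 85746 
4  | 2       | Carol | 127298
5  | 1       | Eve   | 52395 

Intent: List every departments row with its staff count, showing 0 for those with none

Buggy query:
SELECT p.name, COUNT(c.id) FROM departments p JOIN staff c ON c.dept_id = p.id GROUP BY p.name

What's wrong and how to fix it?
Bug: An inner join excludes parents with zero children

Fix: Switch to LEFT JOIN to retain unmatched parent rows

Corrected query:
SELECT p.name, COUNT(c.id) FROM departments p LEFT JOIN staff c ON c.dept_id = p.id GROUP BY p.name

Result:
name      | COUNT(c.id)
----------+------------
Finance   | 0          
HR        | 3          
Marketing | 2          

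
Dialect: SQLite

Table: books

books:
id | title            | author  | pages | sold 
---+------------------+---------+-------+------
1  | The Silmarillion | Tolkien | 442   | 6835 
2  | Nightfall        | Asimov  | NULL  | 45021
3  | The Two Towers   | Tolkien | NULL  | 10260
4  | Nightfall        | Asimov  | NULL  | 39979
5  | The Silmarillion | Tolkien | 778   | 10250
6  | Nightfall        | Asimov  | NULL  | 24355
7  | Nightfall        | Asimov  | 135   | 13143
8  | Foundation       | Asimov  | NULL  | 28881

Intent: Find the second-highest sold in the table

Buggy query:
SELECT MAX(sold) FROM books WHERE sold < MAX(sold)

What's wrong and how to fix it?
Bug: MAX(sold) on the right of the comparison is an aggregate-in-WHERE error

Fix: Compute the overall MAX in a subquery, then take MAX of rows below it

Corrected query:
SELECT MAX(sold) FROM books WHERE sold < (SELECT MAX(sold) FROM books)

Result:
MAX(sold)
---------
39979    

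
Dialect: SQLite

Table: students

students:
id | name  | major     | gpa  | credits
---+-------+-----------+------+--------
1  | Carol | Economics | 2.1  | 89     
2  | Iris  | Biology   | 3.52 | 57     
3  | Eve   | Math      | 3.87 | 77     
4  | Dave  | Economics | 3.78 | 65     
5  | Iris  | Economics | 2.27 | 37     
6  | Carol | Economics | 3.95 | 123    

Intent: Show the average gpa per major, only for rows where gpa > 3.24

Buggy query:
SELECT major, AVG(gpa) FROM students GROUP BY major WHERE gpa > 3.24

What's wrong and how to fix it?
Bug: Row-level WHERE must come before GROUP BY in the clause order

Fix: Move the WHERE clause before GROUP BY

Corrected query:
SELECT major, AVG(gpa) FROM students WHERE gpa > 3.24 GROUP BY major

Result:
major     | AVG(gpa)
----------+---------
Biology   | 3.52    
Economics | 3.865   
Math      | 3.87    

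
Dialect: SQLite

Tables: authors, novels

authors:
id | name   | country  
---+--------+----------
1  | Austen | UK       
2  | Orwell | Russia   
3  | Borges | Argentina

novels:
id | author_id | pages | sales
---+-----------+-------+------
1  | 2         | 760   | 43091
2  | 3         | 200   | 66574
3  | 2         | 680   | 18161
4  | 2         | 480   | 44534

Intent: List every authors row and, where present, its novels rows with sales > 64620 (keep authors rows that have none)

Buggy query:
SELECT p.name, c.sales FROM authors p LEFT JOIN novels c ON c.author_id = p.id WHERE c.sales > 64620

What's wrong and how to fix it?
Bug: Filtering c.sales in WHERE discards the NULL rows produced by LEFT JOIN, turning it into an inner join

Fix: Move the right-table condition into the ON clause so unmatched parents are kept

Corrected query:
SELECT p.name, c.sales FROM authors p LEFT JOIN novels c ON c.author_id = p.id AND c.sales > 64620

Result:
name   | sales
-------+------
Austen | NULL 
Orwell | NULL 
Borges | 66574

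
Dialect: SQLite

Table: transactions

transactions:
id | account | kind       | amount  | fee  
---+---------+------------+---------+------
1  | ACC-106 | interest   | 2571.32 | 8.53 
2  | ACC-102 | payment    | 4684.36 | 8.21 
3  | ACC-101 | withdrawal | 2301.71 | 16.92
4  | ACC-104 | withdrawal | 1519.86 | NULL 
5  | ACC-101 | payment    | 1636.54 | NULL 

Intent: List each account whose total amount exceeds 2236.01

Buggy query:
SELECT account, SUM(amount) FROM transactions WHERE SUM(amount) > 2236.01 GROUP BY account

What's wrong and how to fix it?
Bug: WHERE runs before GROUP BY, so aggregates aren't available there

Fix: Move the aggregate condition to a HAVING clause

Corrected query:
SELECT account, SUM(amount) FROM transactions GROUP BY account HAVING SUM(amount) > 2236.01

Result:
account | SUM(amount)
--------+------------
ACC-101 | 3938.25    
ACC-102 | 4684.36    
ACC-106 | 2571.32    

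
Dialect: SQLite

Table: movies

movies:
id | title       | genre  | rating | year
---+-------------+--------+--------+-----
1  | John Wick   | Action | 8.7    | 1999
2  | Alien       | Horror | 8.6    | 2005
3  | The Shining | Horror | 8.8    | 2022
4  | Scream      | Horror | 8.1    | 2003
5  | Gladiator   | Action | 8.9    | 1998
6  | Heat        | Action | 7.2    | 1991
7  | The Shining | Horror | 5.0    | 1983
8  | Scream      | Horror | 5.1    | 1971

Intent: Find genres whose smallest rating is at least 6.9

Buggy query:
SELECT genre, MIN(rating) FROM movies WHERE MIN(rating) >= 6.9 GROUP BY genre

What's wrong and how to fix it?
Bug: Aggregates like MIN are computed per group after WHERE runs

Fix: Replace WHERE with HAVING after the GROUP BY

Corrected query:
SELECT genre, MIN(rating) FROM movies GROUP BY genre HAVING MIN(rating) >= 6.9

Result:
genre  | MIN(rating)
-------+------------
Action | 7.2        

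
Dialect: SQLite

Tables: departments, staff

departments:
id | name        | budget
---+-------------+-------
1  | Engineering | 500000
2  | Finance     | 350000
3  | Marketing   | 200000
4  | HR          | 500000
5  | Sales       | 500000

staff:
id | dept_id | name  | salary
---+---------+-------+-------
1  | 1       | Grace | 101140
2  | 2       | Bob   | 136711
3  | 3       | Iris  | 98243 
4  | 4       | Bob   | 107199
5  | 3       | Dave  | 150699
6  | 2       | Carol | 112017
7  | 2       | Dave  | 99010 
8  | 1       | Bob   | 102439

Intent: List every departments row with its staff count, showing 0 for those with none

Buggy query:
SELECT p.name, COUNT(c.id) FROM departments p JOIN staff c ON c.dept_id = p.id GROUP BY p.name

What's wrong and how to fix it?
Bug: INNER JOIN drops departments rows that have no matching staff rows

Fix: Switch to LEFT JOIN to retain unmatched parent rows

Corrected query:
SELECT p.name, COUNT(c.id) FROM departments p LEFT JOIN staff c ON c.dept_id = p.id GROUP BY p.name

Result:
name        | COUNT(c.id)
------------+------------
Engineering | 2          
Finance     | 3          
HR          | 1          
Marketing   | 2          
Sales       | 0          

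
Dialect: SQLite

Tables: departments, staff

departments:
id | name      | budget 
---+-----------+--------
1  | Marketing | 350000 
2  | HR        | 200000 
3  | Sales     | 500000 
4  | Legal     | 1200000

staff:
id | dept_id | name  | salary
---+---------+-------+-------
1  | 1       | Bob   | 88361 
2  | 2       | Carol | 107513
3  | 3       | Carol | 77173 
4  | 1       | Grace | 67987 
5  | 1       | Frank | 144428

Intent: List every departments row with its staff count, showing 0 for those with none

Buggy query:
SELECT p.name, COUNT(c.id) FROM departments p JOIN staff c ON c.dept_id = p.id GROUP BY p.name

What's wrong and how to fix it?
Bug: An inner join excludes parents with zero children

Fix: Use LEFT JOIN so parents without children still appear (COUNT(c.id) gives 0)

Corrected query:
SELECT p.name, COUNT(c.id) FROM departments p LEFT JOIN staff c ON c.dept_id = p.id GROUP BY p.name

Result:
name      | COUNT(c.id)
----------+------------
HR        | 1          
Legal     | 0          
Marketing | 3          
Sales     | 1          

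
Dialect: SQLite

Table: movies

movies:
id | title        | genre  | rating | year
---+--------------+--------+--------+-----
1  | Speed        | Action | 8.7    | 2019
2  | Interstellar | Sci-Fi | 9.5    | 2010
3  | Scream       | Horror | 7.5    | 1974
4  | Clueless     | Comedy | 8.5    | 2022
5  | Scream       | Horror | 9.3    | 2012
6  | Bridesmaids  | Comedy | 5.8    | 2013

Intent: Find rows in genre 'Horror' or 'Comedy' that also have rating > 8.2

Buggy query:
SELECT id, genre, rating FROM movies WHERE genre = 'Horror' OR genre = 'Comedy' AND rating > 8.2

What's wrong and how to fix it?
Bug: AND binds tighter than OR, so this parses as genre = 'Horror' OR (genre = 'Comedy' AND rating > 8.2)

Fix: Group the OR with parentheses (or use IN), then AND the threshold

Corrected query:
SELECT id, genre, rating FROM movies WHERE (genre = 'Horror' OR genre = 'Comedy') AND rating > 8.2

Result:
id | genre  | rating
---+--------+-------
4  | Comedy | 8.5   
5  | Horror | 9.3   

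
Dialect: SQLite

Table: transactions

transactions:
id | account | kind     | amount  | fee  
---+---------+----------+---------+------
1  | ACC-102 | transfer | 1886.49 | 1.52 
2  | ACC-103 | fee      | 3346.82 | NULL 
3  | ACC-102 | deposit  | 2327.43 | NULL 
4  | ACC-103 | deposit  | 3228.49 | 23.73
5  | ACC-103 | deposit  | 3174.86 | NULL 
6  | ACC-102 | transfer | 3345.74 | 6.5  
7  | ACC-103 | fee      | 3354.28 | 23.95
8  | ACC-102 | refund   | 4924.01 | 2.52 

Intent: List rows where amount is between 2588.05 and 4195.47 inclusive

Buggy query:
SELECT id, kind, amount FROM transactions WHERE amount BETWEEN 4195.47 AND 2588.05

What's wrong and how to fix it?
Bug: The bounds are reversed; BETWEEN a AND b requires a <= b to match anything

Fix: Write BETWEEN 2588.05 AND 4195.47

Corrected query:
SELECT id, kind, amount FROM transactions WHERE amount BETWEEN 2588.05 AND 4195.47

Result:
id | kind     | amount 
---+----------+--------
2  | fee      | 3346.82
4  | deposit  | 3228.49
5  | deposit  | 3174.86
6  | transfer | 3345.74
7  | fee      | 3354.28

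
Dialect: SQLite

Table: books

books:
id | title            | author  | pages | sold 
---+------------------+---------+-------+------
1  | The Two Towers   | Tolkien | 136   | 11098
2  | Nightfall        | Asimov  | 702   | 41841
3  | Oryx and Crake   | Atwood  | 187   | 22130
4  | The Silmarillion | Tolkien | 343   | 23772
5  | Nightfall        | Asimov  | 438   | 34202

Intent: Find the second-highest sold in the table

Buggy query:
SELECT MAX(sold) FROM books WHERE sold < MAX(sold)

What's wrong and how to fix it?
Bug: The inner MAX is an aggregate inside WHERE, which is not allowed

Fix: Put the inner MAX in a scalar subquery

Corrected query:
SELECT MAX(sold) FROM books WHERE sold < (SELECT MAX(sold) FROM books)

Result:
MAX(sold)
---------
34202    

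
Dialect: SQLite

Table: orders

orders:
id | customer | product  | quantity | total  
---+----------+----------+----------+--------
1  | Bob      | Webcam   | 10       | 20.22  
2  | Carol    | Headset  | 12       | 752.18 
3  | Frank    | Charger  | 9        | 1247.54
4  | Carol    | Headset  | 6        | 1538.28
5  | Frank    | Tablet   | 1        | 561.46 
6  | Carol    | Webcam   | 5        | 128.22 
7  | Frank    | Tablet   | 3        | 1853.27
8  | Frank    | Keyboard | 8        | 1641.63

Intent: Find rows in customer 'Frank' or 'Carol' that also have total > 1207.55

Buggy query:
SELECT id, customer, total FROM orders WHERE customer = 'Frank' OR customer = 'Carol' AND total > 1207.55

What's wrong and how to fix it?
Bug: AND binds tighter than OR, so this parses as customer = 'Frank' OR (customer = 'Carol' AND total > 1207.55)

Fix: Add parentheses around the OR so the AND applies to both alternatives

Corrected query:
SELECT id, customer, total FROM orders WHERE (customer = 'Frank' OR customer = 'Carol') AND total > 1207.55

Result:
id | customer | total  
---+----------+--------
3  | Frank    | 1247.54
4  | Carol    | 1538.28
7  | Frank    | 1853.27
8  | Frank    | 1641.63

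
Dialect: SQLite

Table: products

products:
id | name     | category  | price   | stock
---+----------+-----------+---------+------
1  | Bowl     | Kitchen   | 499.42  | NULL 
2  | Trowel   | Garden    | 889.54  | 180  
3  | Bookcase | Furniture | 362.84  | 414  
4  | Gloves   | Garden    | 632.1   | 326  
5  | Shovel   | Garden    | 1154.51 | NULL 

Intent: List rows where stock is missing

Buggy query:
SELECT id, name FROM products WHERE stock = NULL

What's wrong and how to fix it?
Bug: '= NULL' is always unknown in SQL three-valued logic, so no rows match

Fix: Replace '= NULL' with 'IS NULL'

Corrected query:
SELECT id, name FROM products WHERE stock IS NULL

Result:
id | name  
---+-------
1  | Bowl  
5  | Shovel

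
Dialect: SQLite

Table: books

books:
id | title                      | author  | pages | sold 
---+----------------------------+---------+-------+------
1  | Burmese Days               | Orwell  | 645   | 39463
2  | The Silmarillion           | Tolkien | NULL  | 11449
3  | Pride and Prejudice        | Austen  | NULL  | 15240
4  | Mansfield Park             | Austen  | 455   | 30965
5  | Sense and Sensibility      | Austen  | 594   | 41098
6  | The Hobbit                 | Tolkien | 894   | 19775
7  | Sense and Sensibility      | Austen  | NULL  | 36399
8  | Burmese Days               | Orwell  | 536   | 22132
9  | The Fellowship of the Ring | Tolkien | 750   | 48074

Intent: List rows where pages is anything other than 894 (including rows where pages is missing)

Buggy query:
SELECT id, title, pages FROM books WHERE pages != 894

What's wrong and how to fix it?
Bug: 'pages != 894' is unknown when pages is NULL, so NULL rows are silently excluded

Fix: Add an explicit OR pages IS NULL to include the missing-value rows

Corrected query:
SELECT id, title, pages FROM books WHERE pages != 894 OR pages IS NULL

Result:
id | title                      | pages
---+----------------------------+------
1  | Burmese Days               | 645  
2  | The Silmarillion           | NULL 
3  | Pride and Prejudice        | NULL 
4  | Mansfield Park             | 455  
5  | Sense and Sensibility      | 594  
7  | Sense and Sensibility      | NULL 
8  | Burmese Days               | 536  
9  | The Fellowship of the Ring | 750  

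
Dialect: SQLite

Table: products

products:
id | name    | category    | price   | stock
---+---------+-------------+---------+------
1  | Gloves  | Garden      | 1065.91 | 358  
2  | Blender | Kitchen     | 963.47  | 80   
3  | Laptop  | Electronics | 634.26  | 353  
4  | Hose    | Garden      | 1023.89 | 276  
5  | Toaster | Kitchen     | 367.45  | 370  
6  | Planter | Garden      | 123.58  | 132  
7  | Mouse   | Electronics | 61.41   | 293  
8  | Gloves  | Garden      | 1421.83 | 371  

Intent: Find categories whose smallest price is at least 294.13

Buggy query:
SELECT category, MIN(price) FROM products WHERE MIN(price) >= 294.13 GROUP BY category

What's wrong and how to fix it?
Bug: Aggregates like MIN are computed per group after WHERE runs

Fix: Use HAVING for the per-group MIN condition

Corrected query:
SELECT category, MIN(price) FROM products GROUP BY category HAVING MIN(price) >= 294.13

Result:
category | MIN(price)
---------+-----------
Kitchen  | 367.45    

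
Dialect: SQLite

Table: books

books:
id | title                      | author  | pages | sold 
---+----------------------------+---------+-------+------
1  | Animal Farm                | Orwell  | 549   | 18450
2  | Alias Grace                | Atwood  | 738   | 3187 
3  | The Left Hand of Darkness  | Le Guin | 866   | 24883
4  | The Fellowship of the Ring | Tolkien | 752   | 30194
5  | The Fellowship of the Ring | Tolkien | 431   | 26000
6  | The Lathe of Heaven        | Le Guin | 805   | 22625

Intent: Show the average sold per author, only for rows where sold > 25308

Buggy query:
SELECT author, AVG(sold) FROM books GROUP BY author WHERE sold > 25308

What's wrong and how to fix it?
Bug: WHERE cannot follow GROUP BY

Fix: Place WHERE between FROM and GROUP BY

Corrected query:
SELECT author, AVG(sold) FROM books WHERE sold > 25308 GROUP BY author

Result:
author  | AVG(sold)
--------+----------
Tolkien | 28097    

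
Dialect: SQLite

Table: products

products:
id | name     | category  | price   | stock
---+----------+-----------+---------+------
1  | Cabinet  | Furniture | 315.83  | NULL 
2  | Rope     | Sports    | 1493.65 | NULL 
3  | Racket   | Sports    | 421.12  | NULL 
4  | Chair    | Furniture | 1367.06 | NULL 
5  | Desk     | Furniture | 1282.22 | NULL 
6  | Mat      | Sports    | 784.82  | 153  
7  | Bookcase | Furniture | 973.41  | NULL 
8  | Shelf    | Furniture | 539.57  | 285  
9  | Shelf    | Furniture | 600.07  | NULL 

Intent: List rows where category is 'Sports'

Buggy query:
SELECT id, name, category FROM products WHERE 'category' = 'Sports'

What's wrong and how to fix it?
Bug: 'category' in single quotes is a string literal, not the column; the comparison is literal-vs-literal and never true

Fix: Remove the quotes around the column name (or use double quotes for an identifier)

Corrected query:
SELECT id, name, category FROM products WHERE category = 'Sports'

Result:
id | name   | category
---+--------+---------
2  | Rope   | Sports  
3  | Racket | Sports  
6  | Mat    | Sports  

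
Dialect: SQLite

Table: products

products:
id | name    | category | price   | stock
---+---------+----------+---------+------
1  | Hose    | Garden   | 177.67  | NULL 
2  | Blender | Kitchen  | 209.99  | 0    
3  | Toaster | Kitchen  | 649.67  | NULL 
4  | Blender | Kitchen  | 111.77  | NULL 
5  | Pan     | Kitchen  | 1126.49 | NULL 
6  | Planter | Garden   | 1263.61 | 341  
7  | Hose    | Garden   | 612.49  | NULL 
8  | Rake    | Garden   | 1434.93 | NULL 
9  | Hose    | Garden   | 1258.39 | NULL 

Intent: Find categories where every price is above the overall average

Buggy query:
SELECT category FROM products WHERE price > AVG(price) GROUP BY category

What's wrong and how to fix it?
Bug: AVG() is an aggregate; it can't sit directly in WHERE

Fix: Compute the overall average in a scalar subquery and compare each group's MIN against it in HAVING

Corrected query:
SELECT category FROM products GROUP BY category HAVING MIN(price) > (SELECT AVG(price) FROM products)

Result:
(no rows)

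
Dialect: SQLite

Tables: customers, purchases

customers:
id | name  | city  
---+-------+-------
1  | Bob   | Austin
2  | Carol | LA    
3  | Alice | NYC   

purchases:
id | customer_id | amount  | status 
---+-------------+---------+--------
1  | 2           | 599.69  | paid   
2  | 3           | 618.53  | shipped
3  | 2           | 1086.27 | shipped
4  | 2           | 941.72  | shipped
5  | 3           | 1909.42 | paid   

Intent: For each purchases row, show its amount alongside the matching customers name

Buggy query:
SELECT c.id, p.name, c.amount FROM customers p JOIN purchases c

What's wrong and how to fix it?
Bug: JOIN with no ON clause produces a cartesian product; every purchases row pairs with every customers row

Fix: Specify the join condition linking the foreign key to the parent id

Corrected query:
SELECT c.id, p.name, c.amount FROM customers p JOIN purchases c ON c.customer_id = p.id

Result:
id | name  | amount 
---+-------+--------
1  | Carol | 599.69 
2  | Alice | 618.53 
3  | Carol | 1086.27
4  | Carol | 941.72 
5  | Alice | 1909.42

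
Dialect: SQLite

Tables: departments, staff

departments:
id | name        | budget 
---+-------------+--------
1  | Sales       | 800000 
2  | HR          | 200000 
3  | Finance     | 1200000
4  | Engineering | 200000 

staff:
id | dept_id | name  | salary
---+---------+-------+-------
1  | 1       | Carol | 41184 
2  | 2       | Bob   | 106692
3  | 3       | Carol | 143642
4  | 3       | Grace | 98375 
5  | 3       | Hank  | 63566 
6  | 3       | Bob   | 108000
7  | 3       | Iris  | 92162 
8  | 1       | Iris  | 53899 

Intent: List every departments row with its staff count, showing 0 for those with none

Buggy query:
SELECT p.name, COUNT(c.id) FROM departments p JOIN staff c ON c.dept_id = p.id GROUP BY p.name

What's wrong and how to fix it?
Bug: INNER JOIN drops departments rows that have no matching staff rows

Fix: Switch to LEFT JOIN to retain unmatched parent rows

Corrected query:
SELECT p.name, COUNT(c.id) FROM departments p LEFT JOIN staff c ON c.dept_id = p.id GROUP BY p.name

Result:
name        | COUNT(c.id)
------------+------------
Engineering | 0          
Finance     | 5          
HR          | 1          
Sales       | 2          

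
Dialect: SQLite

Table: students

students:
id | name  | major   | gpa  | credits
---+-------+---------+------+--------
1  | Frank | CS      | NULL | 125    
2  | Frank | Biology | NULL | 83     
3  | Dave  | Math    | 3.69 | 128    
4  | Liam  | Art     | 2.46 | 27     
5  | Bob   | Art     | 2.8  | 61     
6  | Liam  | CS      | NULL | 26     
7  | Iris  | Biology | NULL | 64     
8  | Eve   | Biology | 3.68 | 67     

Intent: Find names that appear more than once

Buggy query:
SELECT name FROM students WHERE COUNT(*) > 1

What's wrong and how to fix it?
Bug: COUNT(*) is an aggregate and cannot be used in WHERE

Fix: GROUP BY name, then filter groups with HAVING COUNT(*) > 1

Corrected query:
SELECT name FROM students GROUP BY name HAVING COUNT(*) > 1

Result:
name 
-----
Frank
Liam 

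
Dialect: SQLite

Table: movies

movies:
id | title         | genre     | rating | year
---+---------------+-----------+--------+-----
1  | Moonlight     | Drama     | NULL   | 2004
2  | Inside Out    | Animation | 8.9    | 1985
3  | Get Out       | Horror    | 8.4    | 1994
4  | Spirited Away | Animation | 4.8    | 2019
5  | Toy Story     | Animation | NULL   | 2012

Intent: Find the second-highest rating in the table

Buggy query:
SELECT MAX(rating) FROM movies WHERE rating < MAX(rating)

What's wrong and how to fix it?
Bug: MAX(rating) on the right of the comparison is an aggregate-in-WHERE error

Fix: Compute the overall MAX in a subquery, then take MAX of rows below it

Corrected query:
SELECT MAX(rating) FROM movies WHERE rating < (SELECT MAX(rating) FROM movies)

Result:
MAX(rating)
-----------
8.4        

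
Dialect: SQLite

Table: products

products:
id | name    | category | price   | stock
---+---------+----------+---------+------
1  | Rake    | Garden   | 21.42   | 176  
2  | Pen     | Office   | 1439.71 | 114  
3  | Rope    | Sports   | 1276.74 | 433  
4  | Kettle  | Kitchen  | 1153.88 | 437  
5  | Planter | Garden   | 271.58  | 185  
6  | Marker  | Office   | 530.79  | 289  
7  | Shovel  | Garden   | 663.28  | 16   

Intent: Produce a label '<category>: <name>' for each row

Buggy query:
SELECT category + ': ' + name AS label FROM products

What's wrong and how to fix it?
Bug: SQLite uses || for string concatenation; + coerces text to numbers (yielding 0)

Fix: Use the || operator for string concatenation

Corrected query:
SELECT category || ': ' || name AS label FROM products

Result:
label          
---------------
Garden: Rake   
Office: Pen    
Sports: Rope   
Kitchen: Kettle
Garden: Planter
Office: Marker 
Garden: Shovel 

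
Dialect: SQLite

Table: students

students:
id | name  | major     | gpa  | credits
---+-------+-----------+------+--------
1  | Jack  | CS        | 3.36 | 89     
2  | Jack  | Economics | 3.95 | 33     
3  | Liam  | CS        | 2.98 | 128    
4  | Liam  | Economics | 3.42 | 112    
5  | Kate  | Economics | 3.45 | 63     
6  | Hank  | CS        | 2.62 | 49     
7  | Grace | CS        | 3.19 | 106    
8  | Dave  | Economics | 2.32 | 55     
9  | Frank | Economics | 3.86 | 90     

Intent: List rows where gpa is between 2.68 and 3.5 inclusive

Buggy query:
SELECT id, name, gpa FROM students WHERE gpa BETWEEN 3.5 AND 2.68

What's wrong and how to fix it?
Bug: The bounds are reversed; BETWEEN a AND b requires a <= b to match anything

Fix: Write BETWEEN 2.68 AND 3.5

Corrected query:
SELECT id, name, gpa FROM students WHERE gpa BETWEEN 2.68 AND 3.5

Result:
id | name  | gpa 
---+-------+-----
1  | Jack  | 3.36
3  | Liam  | 2.98
4  | Liam  | 3.42
5  | Kate  | 3.45
7  | Grace | 3.19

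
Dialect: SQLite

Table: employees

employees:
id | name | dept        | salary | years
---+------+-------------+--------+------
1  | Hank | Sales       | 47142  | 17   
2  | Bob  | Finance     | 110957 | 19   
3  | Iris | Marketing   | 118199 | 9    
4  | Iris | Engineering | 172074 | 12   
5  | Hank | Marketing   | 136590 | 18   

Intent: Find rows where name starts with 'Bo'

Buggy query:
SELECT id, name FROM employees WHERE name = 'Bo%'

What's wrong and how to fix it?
Bug: '=' compares the literal string including the % character; pattern matching needs LIKE

Fix: Use LIKE for wildcard pattern matching

Corrected query:
SELECT id, name FROM employees WHERE name LIKE 'Bo%'

Result:
id | name
---+-----
2  | Bob 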